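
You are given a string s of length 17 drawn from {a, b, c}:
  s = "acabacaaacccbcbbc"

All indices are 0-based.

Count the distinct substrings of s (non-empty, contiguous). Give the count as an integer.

131

rank→(start, suffix):
  0 → (6, 'aaacccbcbbc')
  1 → (7, 'aacccbcbbc')
  2 → (2, 'abacaaacccbcbbc')
  3 → (4, 'acaaacccbcbbc')
  4 → (0, 'acabacaaacccbcbbc')
  5 → (8, 'acccbcbbc')
  6 → (3, 'bacaaacccbcbbc')
  7 → (14, 'bbc')
  8 → (15, 'bc')
  9 → (12, 'bcbbc')
  10 → (16, 'c')
  11 → (5, 'caaacccbcbbc')
  12 → (1, 'cabacaaacccbcbbc')
  13 → (13, 'cbbc')
  14 → (11, 'cbcbbc')
  15 → (10, 'ccbcbbc')
  16 → (9, 'cccbcbbc')

SA = [6, 7, 2, 4, 0, 8, 3, 14, 15, 12, 16, 5, 1, 13, 11, 10, 9]
[i] adj suffixes → lcp
  [1] 6/7 → 2 ('aa')
  [2] 7/2 → 1 ('a')
  [3] 2/4 → 1 ('a')
  [4] 4/0 → 3 ('aca')
  [5] 0/8 → 2 ('ac')
  [6] 8/3 → 0 ('')
  [7] 3/14 → 1 ('b')
  [8] 14/15 → 1 ('b')
  [9] 15/12 → 2 ('bc')
  [10] 12/16 → 0 ('')
  [11] 16/5 → 1 ('c')
  [12] 5/1 → 2 ('ca')
  [13] 1/13 → 1 ('c')
  [14] 13/11 → 2 ('cb')
  [15] 11/10 → 1 ('c')
  [16] 10/9 → 2 ('cc')

n(n+1)/2 = 17·18/2 = 153
Σ LCP = 0 + 2 + 1 + 1 + 3 + 2 + 0 + 1 + 1 + 2 + 0 + 1 + 2 + 1 + 2 + 1 + 2 = 22
distinct = 153 − 22 = 131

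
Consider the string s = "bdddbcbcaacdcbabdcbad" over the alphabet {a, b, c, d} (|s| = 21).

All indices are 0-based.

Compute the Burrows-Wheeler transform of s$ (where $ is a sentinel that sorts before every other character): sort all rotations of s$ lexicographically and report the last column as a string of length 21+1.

rank  rotation                last
    0  $bdddbcbcaacdcbabdcbad  d
    1  aacdcbabdcbad$bdddbcbc  c
    2  abdcbad$bdddbcbcaacdcb  b
    3  acdcbabdcbad$bdddbcbca  a
    4  ad$bdddbcbcaacdcbabdcb  b
    5  babdcbad$bdddbcbcaacdc  c
    6  bad$bdddbcbcaacdcbabdc  c
    7  bcaacdcbabdcbad$bdddbc  c
    8  bcbcaacdcbabdcbad$bddd  d
    9  bdcbad$bdddbcbcaacdcba  a
   10  bdddbcbcaacdcbabdcbad$  $
   11  caacdcbabdcbad$bdddbcb  b
   12  cbabdcbad$bdddbcbcaacd  d
   13  cbad$bdddbcbcaacdcbabd  d
   14  cbcaacdcbabdcbad$bdddb  b
   15  cdcbabdcbad$bdddbcbcaa  a
   16  d$bdddbcbcaacdcbabdcba  a
   17  dbcbcaacdcbabdcbad$bdd  d
   18  dcbabdcbad$bdddbcbcaac  c
   19  dcbad$bdddbcbcaacdcbab  b
   20  ddbcbcaacdcbabdcbad$bd  d
   21  dddbcbcaacdcbabdcbad$b  b

dcbabcccda$bddbaadcbdb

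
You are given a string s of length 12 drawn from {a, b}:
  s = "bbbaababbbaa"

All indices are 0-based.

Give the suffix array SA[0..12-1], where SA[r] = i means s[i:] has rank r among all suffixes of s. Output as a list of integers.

[11, 10, 3, 4, 6, 9, 2, 5, 8, 1, 7, 0]

rank | idx | suffix
   0 |  11 | a
   1 |  10 | aa
   2 |   3 | aababbbaa
   3 |   4 | ababbbaa
   4 |   6 | abbbaa
   5 |   9 | baa
   6 |   2 | baababbbaa
   7 |   5 | babbbaa
   8 |   8 | bbaa
   9 |   1 | bbaababbbaa
  10 |   7 | bbbaa
  11 |   0 | bbbaababbbaa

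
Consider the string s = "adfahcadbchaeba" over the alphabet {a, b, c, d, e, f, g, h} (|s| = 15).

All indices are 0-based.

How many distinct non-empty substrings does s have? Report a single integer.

rank | idx | suffix
   0 |  14 | a
   1 |   6 | adbchaeba
   2 |   0 | adfahcadbchaeba
   3 |  11 | aeba
   4 |   3 | ahcadbchaeba
   5 |  13 | ba
   6 |   8 | bchaeba
   7 |   5 | cadbchaeba
   8 |   9 | chaeba
   9 |   7 | dbchaeba
  10 |   1 | dfahcadbchaeba
  11 |  12 | eba
  12 |   2 | fahcadbchaeba
  13 |  10 | haeba
  14 |   4 | hcadbchaeba

SA = [14, 6, 0, 11, 3, 13, 8, 5, 9, 7, 1, 12, 2, 10, 4]
rank  pair      lcp
   1  s[14:],s[6:]  1  'a'
   2  s[6:],s[0:]  2  'ad'
   3  s[0:],s[11:]  1  'a'
   4  s[11:],s[3:]  1  'a'
   5  s[3:],s[13:]  0  ''
   6  s[13:],s[8:]  1  'b'
   7  s[8:],s[5:]  0  ''
   8  s[5:],s[9:]  1  'c'
   9  s[9:],s[7:]  0  ''
  10  s[7:],s[1:]  1  'd'
  11  s[1:],s[12:]  0  ''
  12  s[12:],s[2:]  0  ''
  13  s[2:],s[10:]  0  ''
  14  s[10:],s[4:]  1  'h'

n(n+1)/2 = 15·16/2 = 120
Σ LCP = 0 + 1 + 2 + 1 + 1 + 0 + 1 + 0 + 1 + 0 + 1 + 0 + 0 + 0 + 1 = 9
distinct = 120 − 9 = 111

111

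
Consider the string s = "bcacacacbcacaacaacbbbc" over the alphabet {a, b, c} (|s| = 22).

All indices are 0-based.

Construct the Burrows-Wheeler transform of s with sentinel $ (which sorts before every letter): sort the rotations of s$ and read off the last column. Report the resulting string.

rank  rotation                 last
    0  $bcacacacbcacaacaacbbbc  c
    1  aacaacbbbc$bcacacacbcac  c
    2  aacbbbc$bcacacacbcacaac  c
    3  acaacaacbbbc$bcacacacbc  c
    4  acaacbbbc$bcacacacbcaca  a
    5  acacacbcacaacaacbbbc$bc  c
    6  acacbcacaacaacbbbc$bcac  c
    7  acbbbc$bcacacacbcacaaca  a
    8  acbcacaacaacbbbc$bcacac  c
    9  bbbc$bcacacacbcacaacaac  c
   10  bbc$bcacacacbcacaacaacb  b
   11  bc$bcacacacbcacaacaacbb  b
   12  bcacaacaacbbbc$bcacacac  c
   13  bcacacacbcacaacaacbbbc$  $
   14  c$bcacacacbcacaacaacbbb  b
   15  caacaacbbbc$bcacacacbca  a
   16  caacbbbc$bcacacacbcacaa  a
   17  cacaacaacbbbc$bcacacacb  b
   18  cacacacbcacaacaacbbbc$b  b
   19  cacacbcacaacaacbbbc$bca  a
   20  cacbcacaacaacbbbc$bcaca  a
   21  cbbbc$bcacacacbcacaacaa  a
   22  cbcacaacaacbbbc$bcacaca  a

ccccaccaccbbc$baabbaaaa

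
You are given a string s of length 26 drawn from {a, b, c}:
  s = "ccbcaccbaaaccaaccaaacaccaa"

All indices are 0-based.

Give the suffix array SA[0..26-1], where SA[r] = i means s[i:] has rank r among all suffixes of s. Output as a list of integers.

sorted suffixes:
  #0 SA[0]=25  'a'
  #1 SA[1]=24  'aa'
  #2 SA[2]=17  'aaacaccaa'
  #3 SA[3]=8  'aaaccaaccaaacaccaa'
  #4 SA[4]=18  'aacaccaa'
  #5 SA[5]=13  'aaccaaacaccaa'
  #6 SA[6]=9  'aaccaaccaaacaccaa'
  #7 SA[7]=19  'acaccaa'
  #8 SA[8]=21  'accaa'
  #9 SA[9]=14  'accaaacaccaa'
  #10 SA[10]=10  'accaaccaaacaccaa'
  #11 SA[11]=4  'accbaaaccaaccaaacaccaa'
  #12 SA[12]=7  'baaaccaaccaaacaccaa'
  #13 SA[13]=2  'bcaccbaaaccaaccaaacaccaa'
  #14 SA[14]=23  'caa'
  #15 SA[15]=16  'caaacaccaa'
  #16 SA[16]=12  'caaccaaacaccaa'
  #17 SA[17]=20  'caccaa'
  #18 SA[18]=3  'caccbaaaccaaccaaacaccaa'
  #19 SA[19]=6  'cbaaaccaaccaaacaccaa'
  #20 SA[20]=1  'cbcaccbaaaccaaccaaacaccaa'
  #21 SA[21]=22  'ccaa'
  #22 SA[22]=15  'ccaaacaccaa'
  #23 SA[23]=11  'ccaaccaaacaccaa'
  #24 SA[24]=5  'ccbaaaccaaccaaacaccaa'
  #25 SA[25]=0  'ccbcaccbaaaccaaccaaacaccaa'

[25, 24, 17, 8, 18, 13, 9, 19, 21, 14, 10, 4, 7, 2, 23, 16, 12, 20, 3, 6, 1, 22, 15, 11, 5, 0]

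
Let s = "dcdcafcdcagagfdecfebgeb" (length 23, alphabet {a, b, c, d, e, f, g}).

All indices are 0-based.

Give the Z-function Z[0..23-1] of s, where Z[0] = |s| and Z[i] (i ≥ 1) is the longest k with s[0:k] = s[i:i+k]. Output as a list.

[23, 0, 2, 0, 0, 0, 0, 2, 0, 0, 0, 0, 0, 0, 1, 0, 0, 0, 0, 0, 0, 0, 0]

Z[0]=23
i=1: i≥r, start 0; Z[1]=0
i=2: i≥r, start 0; Z[2]=2 scan→box=[2,4)
i=3: min(r-i=1, Z[1]=0)=0; Z[3]=0
i=4: i≥r, start 0; Z[4]=0
i=5: i≥r, start 0; Z[5]=0
i=6: i≥r, start 0; Z[6]=0
i=7: i≥r, start 0; Z[7]=2 scan→box=[7,9)
i=8: min(r-i=1, Z[1]=0)=0; Z[8]=0
i=9: i≥r, start 0; Z[9]=0
i=10: i≥r, start 0; Z[10]=0
i=11: i≥r, start 0; Z[11]=0
i=12: i≥r, start 0; Z[12]=0
i=13: i≥r, start 0; Z[13]=0
i=14: i≥r, start 0; Z[14]=1 scan→box=[14,15)
i=15: i≥r, start 0; Z[15]=0
i=16: i≥r, start 0; Z[16]=0
i=17: i≥r, start 0; Z[17]=0
i=18: i≥r, start 0; Z[18]=0
i=19: i≥r, start 0; Z[19]=0
i=20: i≥r, start 0; Z[20]=0
i=21: i≥r, start 0; Z[21]=0
i=22: i≥r, start 0; Z[22]=0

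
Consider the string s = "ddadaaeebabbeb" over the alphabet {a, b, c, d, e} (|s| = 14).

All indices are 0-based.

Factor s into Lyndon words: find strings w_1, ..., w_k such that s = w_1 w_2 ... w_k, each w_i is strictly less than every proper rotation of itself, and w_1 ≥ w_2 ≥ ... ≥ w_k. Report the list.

emit factor 1: 'd' (i=0, period=1)
emit factor 2: 'd' (i=1, period=1)
emit factor 3: 'ad' (i=2, period=2)
emit factor 4: 'aaeebabbeb' (i=4, period=10)

["d", "d", "ad", "aaeebabbeb"]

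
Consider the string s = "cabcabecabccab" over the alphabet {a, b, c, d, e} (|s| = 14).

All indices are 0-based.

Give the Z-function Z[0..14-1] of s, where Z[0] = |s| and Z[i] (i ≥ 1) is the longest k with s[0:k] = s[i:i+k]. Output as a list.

[14, 0, 0, 3, 0, 0, 0, 4, 0, 0, 1, 3, 0, 0]

Z[0]=14
i=1: fresh scan; Z[1]=0
i=2: fresh scan; Z[2]=0
i=3: fresh scan; Z[3]=3 scan→box=[3,6)
i=4: min(r-i=2, Z[1]=0)=0; Z[4]=0
i=5: min(r-i=1, Z[2]=0)=0; Z[5]=0
i=6: fresh scan; Z[6]=0
i=7: fresh scan; Z[7]=4 scan→box=[7,11)
i=8: min(r-i=3, Z[1]=0)=0; Z[8]=0
i=9: min(r-i=2, Z[2]=0)=0; Z[9]=0
i=10: min(r-i=1, Z[3]=3)=1; Z[10]=1
i=11: fresh scan; Z[11]=3 scan→box=[11,14)
i=12: min(r-i=2, Z[1]=0)=0; Z[12]=0
i=13: min(r-i=1, Z[2]=0)=0; Z[13]=0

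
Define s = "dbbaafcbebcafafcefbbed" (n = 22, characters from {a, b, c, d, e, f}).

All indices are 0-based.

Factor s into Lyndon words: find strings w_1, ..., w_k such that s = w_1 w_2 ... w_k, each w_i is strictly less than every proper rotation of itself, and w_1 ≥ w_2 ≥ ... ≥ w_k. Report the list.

emit factor 1: 'd' (i=0, period=1)
emit factor 2: 'b' (i=1, period=1)
emit factor 3: 'b' (i=2, period=1)
emit factor 4: 'aafcbebcafafcefbbed' (i=3, period=19)

["d", "b", "b", "aafcbebcafafcefbbed"]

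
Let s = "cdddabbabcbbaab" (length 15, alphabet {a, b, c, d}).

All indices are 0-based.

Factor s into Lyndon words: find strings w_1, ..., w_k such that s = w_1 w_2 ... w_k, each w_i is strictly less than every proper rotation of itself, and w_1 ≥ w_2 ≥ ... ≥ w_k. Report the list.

emit factor 1: 'cddd' (i=0, period=4)
emit factor 2: 'abbabcbb' (i=4, period=8)
emit factor 3: 'aab' (i=12, period=3)

["cddd", "abbabcbb", "aab"]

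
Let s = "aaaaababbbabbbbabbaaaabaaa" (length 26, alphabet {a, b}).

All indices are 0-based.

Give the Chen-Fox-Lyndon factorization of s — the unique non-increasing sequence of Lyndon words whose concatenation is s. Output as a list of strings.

["aaaaababbbabbbbabbaaaab", "a", "a", "a"]

emit factor 1: 'aaaaababbbabbbbabbaaaab' (i=0, period=23)
emit factor 2: 'a' (i=23, period=1)
emit factor 3: 'a' (i=24, period=1)
emit factor 4: 'a' (i=25, period=1)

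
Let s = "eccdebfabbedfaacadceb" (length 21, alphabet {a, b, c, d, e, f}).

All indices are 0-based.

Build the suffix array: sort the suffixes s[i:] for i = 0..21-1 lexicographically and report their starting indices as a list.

[13, 7, 14, 16, 20, 8, 9, 5, 15, 1, 2, 18, 17, 3, 11, 19, 4, 0, 10, 12, 6]

rank | idx | suffix
   0 |  13 | aacadceb
   1 |   7 | abbedfaacadceb
   2 |  14 | acadceb
   3 |  16 | adceb
   4 |  20 | b
   5 |   8 | bbedfaacadceb
   6 |   9 | bedfaacadceb
   7 |   5 | bfabbedfaacadceb
   8 |  15 | cadceb
   9 |   1 | ccdebfabbedfaacadceb
  10 |   2 | cdebfabbedfaacadceb
  11 |  18 | ceb
  12 |  17 | dceb
  13 |   3 | debfabbedfaacadceb
  14 |  11 | dfaacadceb
  15 |  19 | eb
  16 |   4 | ebfabbedfaacadceb
  17 |   0 | eccdebfabbedfaacadceb
  18 |  10 | edfaacadceb
  19 |  12 | faacadceb
  20 |   6 | fabbedfaacadceb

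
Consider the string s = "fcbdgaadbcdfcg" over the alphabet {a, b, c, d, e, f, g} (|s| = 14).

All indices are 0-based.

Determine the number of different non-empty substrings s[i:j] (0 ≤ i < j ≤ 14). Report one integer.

rank | idx | suffix
   0 |   5 | aadbcdfcg
   1 |   6 | adbcdfcg
   2 |   8 | bcdfcg
   3 |   2 | bdgaadbcdfcg
   4 |   1 | cbdgaadbcdfcg
   5 |   9 | cdfcg
   6 |  12 | cg
   7 |   7 | dbcdfcg
   8 |  10 | dfcg
   9 |   3 | dgaadbcdfcg
  10 |   0 | fcbdgaadbcdfcg
  11 |  11 | fcg
  12 |  13 | g
  13 |   4 | gaadbcdfcg

SA = [5, 6, 8, 2, 1, 9, 12, 7, 10, 3, 0, 11, 13, 4]
i: (SA[i-1],SA[i]) lcp shared
  1: (5,6) 1 'a'
  2: (6,8) 0 ''
  3: (8,2) 1 'b'
  4: (2,1) 0 ''
  5: (1,9) 1 'c'
  6: (9,12) 1 'c'
  7: (12,7) 0 ''
  8: (7,10) 1 'd'
  9: (10,3) 1 'd'
  10: (3,0) 0 ''
  11: (0,11) 2 'fc'
  12: (11,13) 0 ''
  13: (13,4) 1 'g'

n(n+1)/2 = 14·15/2 = 105
Σ LCP = 0 + 1 + 0 + 1 + 0 + 1 + 1 + 0 + 1 + 1 + 0 + 2 + 0 + 1 = 9
distinct = 105 − 9 = 96

96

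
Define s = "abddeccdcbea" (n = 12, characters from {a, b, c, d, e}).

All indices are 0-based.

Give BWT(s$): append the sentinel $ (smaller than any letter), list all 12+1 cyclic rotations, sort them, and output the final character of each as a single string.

ae$acdeccbdbd

rank  rotation       last
    0  $abddeccdcbea  a
    1  a$abddeccdcbe  e
    2  abddeccdcbea$  $
    3  bddeccdcbea$a  a
    4  bea$abddeccdc  c
    5  cbea$abddeccd  d
    6  ccdcbea$abdde  e
    7  cdcbea$abddec  c
    8  dcbea$abddecc  c
    9  ddeccdcbea$ab  b
   10  deccdcbea$abd  d
   11  ea$abddeccdcb  b
   12  eccdcbea$abdd  d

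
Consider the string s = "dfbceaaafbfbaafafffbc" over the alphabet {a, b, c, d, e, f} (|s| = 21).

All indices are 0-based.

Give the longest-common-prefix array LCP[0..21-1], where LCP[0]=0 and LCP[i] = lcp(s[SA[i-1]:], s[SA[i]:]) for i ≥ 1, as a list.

sorted suffixes:
  #0 SA[0]=5  'aaafbfbaafafffbc'
  #1 SA[1]=12  'aafafffbc'
  #2 SA[2]=6  'aafbfbaafafffbc'
  #3 SA[3]=13  'afafffbc'
  #4 SA[4]=7  'afbfbaafafffbc'
  #5 SA[5]=15  'afffbc'
  #6 SA[6]=11  'baafafffbc'
  #7 SA[7]=19  'bc'
  #8 SA[8]=2  'bceaaafbfbaafafffbc'
  #9 SA[9]=9  'bfbaafafffbc'
  #10 SA[10]=20  'c'
  #11 SA[11]=3  'ceaaafbfbaafafffbc'
  #12 SA[12]=0  'dfbceaaafbfbaafafffbc'
  #13 SA[13]=4  'eaaafbfbaafafffbc'
  #14 SA[14]=14  'fafffbc'
  #15 SA[15]=10  'fbaafafffbc'
  #16 SA[16]=18  'fbc'
  #17 SA[17]=1  'fbceaaafbfbaafafffbc'
  #18 SA[18]=8  'fbfbaafafffbc'
  #19 SA[19]=17  'ffbc'
  #20 SA[20]=16  'fffbc'

SA = [5, 12, 6, 13, 7, 15, 11, 19, 2, 9, 20, 3, 0, 4, 14, 10, 18, 1, 8, 17, 16]
i: (SA[i-1],SA[i]) lcp shared
  1: (5,12) 2 'aa'
  2: (12,6) 3 'aaf'
  3: (6,13) 1 'a'
  4: (13,7) 2 'af'
  5: (7,15) 2 'af'
  6: (15,11) 0 ''
  7: (11,19) 1 'b'
  8: (19,2) 2 'bc'
  9: (2,9) 1 'b'
  10: (9,20) 0 ''
  11: (20,3) 1 'c'
  12: (3,0) 0 ''
  13: (0,4) 0 ''
  14: (4,14) 0 ''
  15: (14,10) 1 'f'
  16: (10,18) 2 'fb'
  17: (18,1) 3 'fbc'
  18: (1,8) 2 'fb'
  19: (8,17) 1 'f'
  20: (17,16) 2 'ff'

[0, 2, 3, 1, 2, 2, 0, 1, 2, 1, 0, 1, 0, 0, 0, 1, 2, 3, 2, 1, 2]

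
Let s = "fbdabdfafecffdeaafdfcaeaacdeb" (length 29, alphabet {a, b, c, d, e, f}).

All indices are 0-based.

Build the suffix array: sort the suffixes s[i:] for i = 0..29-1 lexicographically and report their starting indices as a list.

[23, 15, 3, 24, 21, 16, 7, 28, 1, 4, 20, 25, 10, 2, 13, 26, 5, 18, 22, 14, 27, 9, 6, 0, 19, 12, 17, 8, 11]

sorted suffixes:
  #0 SA[0]=23  'aacdeb'
  #1 SA[1]=15  'aafdfcaeaacdeb'
  #2 SA[2]=3  'abdfafecffdeaafdfcaeaacdeb'
  #3 SA[3]=24  'acdeb'
  #4 SA[4]=21  'aeaacdeb'
  #5 SA[5]=16  'afdfcaeaacdeb'
  #6 SA[6]=7  'afecffdeaafdfcaeaacdeb'
  #7 SA[7]=28  'b'
  #8 SA[8]=1  'bdabdfafecffdeaafdfcaeaacdeb'
  #9 SA[9]=4  'bdfafecffdeaafdfcaeaacdeb'
  #10 SA[10]=20  'caeaacdeb'
  #11 SA[11]=25  'cdeb'
  #12 SA[12]=10  'cffdeaafdfcaeaacdeb'
  #13 SA[13]=2  'dabdfafecffdeaafdfcaeaacdeb'
  #14 SA[14]=13  'deaafdfcaeaacdeb'
  #15 SA[15]=26  'deb'
  #16 SA[16]=5  'dfafecffdeaafdfcaeaacdeb'
  #17 SA[17]=18  'dfcaeaacdeb'
  #18 SA[18]=22  'eaacdeb'
  #19 SA[19]=14  'eaafdfcaeaacdeb'
  #20 SA[20]=27  'eb'
  #21 SA[21]=9  'ecffdeaafdfcaeaacdeb'
  #22 SA[22]=6  'fafecffdeaafdfcaeaacdeb'
  #23 SA[23]=0  'fbdabdfafecffdeaafdfcaeaacdeb'
  #24 SA[24]=19  'fcaeaacdeb'
  #25 SA[25]=12  'fdeaafdfcaeaacdeb'
  #26 SA[26]=17  'fdfcaeaacdeb'
  #27 SA[27]=8  'fecffdeaafdfcaeaacdeb'
  #28 SA[28]=11  'ffdeaafdfcaeaacdeb'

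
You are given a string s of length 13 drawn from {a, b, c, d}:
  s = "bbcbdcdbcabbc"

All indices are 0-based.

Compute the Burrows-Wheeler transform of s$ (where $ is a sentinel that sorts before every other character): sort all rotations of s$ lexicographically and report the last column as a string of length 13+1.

rank  rotation        last
    0  $bbcbdcdbcabbc  c
    1  abbc$bbcbdcdbc  c
    2  bbc$bbcbdcdbca  a
    3  bbcbdcdbcabbc$  $
    4  bc$bbcbdcdbcab  b
    5  bcabbc$bbcbdcd  d
    6  bcbdcdbcabbc$b  b
    7  bdcdbcabbc$bbc  c
    8  c$bbcbdcdbcabb  b
    9  cabbc$bbcbdcdb  b
   10  cbdcdbcabbc$bb  b
   11  cdbcabbc$bbcbd  d
   12  dbcabbc$bbcbdc  c
   13  dcdbcabbc$bbcb  b

cca$bdbcbbbdcb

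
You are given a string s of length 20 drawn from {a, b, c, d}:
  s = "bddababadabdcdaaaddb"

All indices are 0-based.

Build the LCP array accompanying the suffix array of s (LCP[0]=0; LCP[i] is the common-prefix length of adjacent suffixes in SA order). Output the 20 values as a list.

rank | idx | suffix
   0 |  14 | aaaddb
   1 |  15 | aaddb
   2 |   3 | ababadabdcdaaaddb
   3 |   5 | abadabdcdaaaddb
   4 |   9 | abdcdaaaddb
   5 |   7 | adabdcdaaaddb
   6 |  16 | addb
   7 |  19 | b
   8 |   4 | babadabdcdaaaddb
   9 |   6 | badabdcdaaaddb
  10 |  10 | bdcdaaaddb
  11 |   0 | bddababadabdcdaaaddb
  12 |  12 | cdaaaddb
  13 |  13 | daaaddb
  14 |   2 | dababadabdcdaaaddb
  15 |   8 | dabdcdaaaddb
  16 |  18 | db
  17 |  11 | dcdaaaddb
  18 |   1 | ddababadabdcdaaaddb
  19 |  17 | ddb

SA = [14, 15, 3, 5, 9, 7, 16, 19, 4, 6, 10, 0, 12, 13, 2, 8, 18, 11, 1, 17]
rank  pair      lcp
   1  s[14:],s[15:]  2  'aa'
   2  s[15:],s[3:]  1  'a'
   3  s[3:],s[5:]  3  'aba'
   4  s[5:],s[9:]  2  'ab'
   5  s[9:],s[7:]  1  'a'
   6  s[7:],s[16:]  2  'ad'
   7  s[16:],s[19:]  0  ''
   8  s[19:],s[4:]  1  'b'
   9  s[4:],s[6:]  2  'ba'
  10  s[6:],s[10:]  1  'b'
  11  s[10:],s[0:]  2  'bd'
  12  s[0:],s[12:]  0  ''
  13  s[12:],s[13:]  0  ''
  14  s[13:],s[2:]  2  'da'
  15  s[2:],s[8:]  3  'dab'
  16  s[8:],s[18:]  1  'd'
  17  s[18:],s[11:]  1  'd'
  18  s[11:],s[1:]  1  'd'
  19  s[1:],s[17:]  2  'dd'

[0, 2, 1, 3, 2, 1, 2, 0, 1, 2, 1, 2, 0, 0, 2, 3, 1, 1, 1, 2]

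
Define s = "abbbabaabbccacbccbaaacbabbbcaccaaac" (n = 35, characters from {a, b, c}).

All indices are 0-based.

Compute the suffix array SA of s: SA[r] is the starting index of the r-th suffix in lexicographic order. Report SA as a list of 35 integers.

rank→(start, suffix):
  0 → (31, 'aaac')
  1 → (18, 'aaacbabbbcaccaaac')
  2 → (6, 'aabbccacbccbaaacbabbbcaccaaac')
  3 → (32, 'aac')
  4 → (19, 'aacbabbbcaccaaac')
  5 → (4, 'abaabbccacbccbaaacbabbbcaccaaac')
  6 → (0, 'abbbabaabbccacbccbaaacbabbbcaccaaac')
  7 → (23, 'abbbcaccaaac')
  8 → (7, 'abbccacbccbaaacbabbbcaccaaac')
  9 → (33, 'ac')
  10 → (20, 'acbabbbcaccaaac')
  11 → (12, 'acbccbaaacbabbbcaccaaac')
  12 → (28, 'accaaac')
  13 → (17, 'baaacbabbbcaccaaac')
  14 → (5, 'baabbccacbccbaaacbabbbcaccaaac')
  15 → (3, 'babaabbccacbccbaaacbabbbcaccaaac')
  16 → (22, 'babbbcaccaaac')
  17 → (2, 'bbabaabbccacbccbaaacbabbbcaccaaac')
  18 → (1, 'bbbabaabbccacbccbaaacbabbbcaccaaac')
  19 → (24, 'bbbcaccaaac')
  20 → (25, 'bbcaccaaac')
  21 → (8, 'bbccacbccbaaacbabbbcaccaaac')
  22 → (26, 'bcaccaaac')
  23 → (9, 'bccacbccbaaacbabbbcaccaaac')
  24 → (14, 'bccbaaacbabbbcaccaaac')
  25 → (34, 'c')
  26 → (30, 'caaac')
  27 → (11, 'cacbccbaaacbabbbcaccaaac')
  28 → (27, 'caccaaac')
  29 → (16, 'cbaaacbabbbcaccaaac')
  30 → (21, 'cbabbbcaccaaac')
  31 → (13, 'cbccbaaacbabbbcaccaaac')
  32 → (29, 'ccaaac')
  33 → (10, 'ccacbccbaaacbabbbcaccaaac')
  34 → (15, 'ccbaaacbabbbcaccaaac')

[31, 18, 6, 32, 19, 4, 0, 23, 7, 33, 20, 12, 28, 17, 5, 3, 22, 2, 1, 24, 25, 8, 26, 9, 14, 34, 30, 11, 27, 16, 21, 13, 29, 10, 15]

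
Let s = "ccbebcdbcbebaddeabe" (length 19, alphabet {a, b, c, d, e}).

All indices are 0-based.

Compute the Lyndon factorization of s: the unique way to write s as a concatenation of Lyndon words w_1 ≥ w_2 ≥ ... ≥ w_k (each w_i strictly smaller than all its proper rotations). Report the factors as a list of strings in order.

["c", "c", "be", "bcd", "bcbe", "b", "adde", "abe"]

emit factor 1: 'c' (i=0, period=1)
emit factor 2: 'c' (i=1, period=1)
emit factor 3: 'be' (i=2, period=2)
emit factor 4: 'bcd' (i=4, period=3)
emit factor 5: 'bcbe' (i=7, period=4)
emit factor 6: 'b' (i=11, period=1)
emit factor 7: 'adde' (i=12, period=4)
emit factor 8: 'abe' (i=16, period=3)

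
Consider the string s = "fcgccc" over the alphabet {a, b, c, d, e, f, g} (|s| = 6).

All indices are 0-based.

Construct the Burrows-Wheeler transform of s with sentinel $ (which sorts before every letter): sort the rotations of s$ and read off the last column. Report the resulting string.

rank  rotation last
    0  $fcgccc  c
    1  c$fcgcc  c
    2  cc$fcgc  c
    3  ccc$fcg  g
    4  cgccc$f  f
    5  fcgccc$  $
    6  gccc$fc  c

cccgf$c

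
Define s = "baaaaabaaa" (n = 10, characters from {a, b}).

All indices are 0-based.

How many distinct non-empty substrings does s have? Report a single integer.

35

rank→(start, suffix):
  0 → (9, 'a')
  1 → (8, 'aa')
  2 → (7, 'aaa')
  3 → (1, 'aaaaabaaa')
  4 → (2, 'aaaabaaa')
  5 → (3, 'aaabaaa')
  6 → (4, 'aabaaa')
  7 → (5, 'abaaa')
  8 → (6, 'baaa')
  9 → (0, 'baaaaabaaa')

SA = [9, 8, 7, 1, 2, 3, 4, 5, 6, 0]
[i] adj suffixes → lcp
  [1] 9/8 → 1 ('a')
  [2] 8/7 → 2 ('aa')
  [3] 7/1 → 3 ('aaa')
  [4] 1/2 → 4 ('aaaa')
  [5] 2/3 → 3 ('aaa')
  [6] 3/4 → 2 ('aa')
  [7] 4/5 → 1 ('a')
  [8] 5/6 → 0 ('')
  [9] 6/0 → 4 ('baaa')

n(n+1)/2 = 10·11/2 = 55
Σ LCP = 0 + 1 + 2 + 3 + 4 + 3 + 2 + 1 + 0 + 4 = 20
distinct = 55 − 20 = 35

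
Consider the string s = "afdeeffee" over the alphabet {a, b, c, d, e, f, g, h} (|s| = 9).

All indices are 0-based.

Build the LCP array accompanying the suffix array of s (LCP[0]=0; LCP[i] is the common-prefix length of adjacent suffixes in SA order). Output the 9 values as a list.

rank | idx | suffix
   0 |   0 | afdeeffee
   1 |   2 | deeffee
   2 |   8 | e
   3 |   7 | ee
   4 |   3 | eeffee
   5 |   4 | effee
   6 |   1 | fdeeffee
   7 |   6 | fee
   8 |   5 | ffee

SA = [0, 2, 8, 7, 3, 4, 1, 6, 5]
[i] adj suffixes → lcp
  [1] 0/2 → 0 ('')
  [2] 2/8 → 0 ('')
  [3] 8/7 → 1 ('e')
  [4] 7/3 → 2 ('ee')
  [5] 3/4 → 1 ('e')
  [6] 4/1 → 0 ('')
  [7] 1/6 → 1 ('f')
  [8] 6/5 → 1 ('f')

[0, 0, 0, 1, 2, 1, 0, 1, 1]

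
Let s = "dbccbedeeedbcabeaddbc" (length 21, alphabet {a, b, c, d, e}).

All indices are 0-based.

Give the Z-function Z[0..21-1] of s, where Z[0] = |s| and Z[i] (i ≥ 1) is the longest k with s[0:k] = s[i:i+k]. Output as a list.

Z[0]=21
i=1: fresh scan; Z[1]=0
i=2: fresh scan; Z[2]=0
i=3: fresh scan; Z[3]=0
i=4: fresh scan; Z[4]=0
i=5: fresh scan; Z[5]=0
i=6: fresh scan; Z[6]=1 grow→box=[6,7)
i=7: fresh scan; Z[7]=0
i=8: fresh scan; Z[8]=0
i=9: fresh scan; Z[9]=0
i=10: fresh scan; Z[10]=3 grow→box=[10,13)
i=11: min(r-i=2, Z[1]=0)=0; Z[11]=0
i=12: min(r-i=1, Z[2]=0)=0; Z[12]=0
i=13: fresh scan; Z[13]=0
i=14: fresh scan; Z[14]=0
i=15: fresh scan; Z[15]=0
i=16: fresh scan; Z[16]=0
i=17: fresh scan; Z[17]=1 grow→box=[17,18)
i=18: fresh scan; Z[18]=3 grow→box=[18,21)
i=19: min(r-i=2, Z[1]=0)=0; Z[19]=0
i=20: min(r-i=1, Z[2]=0)=0; Z[20]=0

[21, 0, 0, 0, 0, 0, 1, 0, 0, 0, 3, 0, 0, 0, 0, 0, 0, 1, 3, 0, 0]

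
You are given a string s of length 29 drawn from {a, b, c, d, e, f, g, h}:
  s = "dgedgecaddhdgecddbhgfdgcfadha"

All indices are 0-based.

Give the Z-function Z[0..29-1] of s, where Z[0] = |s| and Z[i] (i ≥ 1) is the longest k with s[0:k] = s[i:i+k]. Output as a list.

[29, 0, 0, 3, 0, 0, 0, 0, 1, 1, 0, 3, 0, 0, 0, 1, 1, 0, 0, 0, 0, 2, 0, 0, 0, 0, 1, 0, 0]

Z[0]=29
i=1: outside box; Z[1]=0
i=2: outside box; Z[2]=0
i=3: outside box; Z[3]=3 scan→box=[3,6)
i=4: min(r-i=2, Z[1]=0)=0; Z[4]=0
i=5: min(r-i=1, Z[2]=0)=0; Z[5]=0
i=6: outside box; Z[6]=0
i=7: outside box; Z[7]=0
i=8: outside box; Z[8]=1 scan→box=[8,9)
i=9: outside box; Z[9]=1 scan→box=[9,10)
i=10: outside box; Z[10]=0
i=11: outside box; Z[11]=3 scan→box=[11,14)
i=12: min(r-i=2, Z[1]=0)=0; Z[12]=0
i=13: min(r-i=1, Z[2]=0)=0; Z[13]=0
i=14: outside box; Z[14]=0
i=15: outside box; Z[15]=1 scan→box=[15,16)
i=16: outside box; Z[16]=1 scan→box=[16,17)
i=17: outside box; Z[17]=0
i=18: outside box; Z[18]=0
i=19: outside box; Z[19]=0
i=20: outside box; Z[20]=0
i=21: outside box; Z[21]=2 scan→box=[21,23)
i=22: min(r-i=1, Z[1]=0)=0; Z[22]=0
i=23: outside box; Z[23]=0
i=24: outside box; Z[24]=0
i=25: outside box; Z[25]=0
i=26: outside box; Z[26]=1 scan→box=[26,27)
i=27: outside box; Z[27]=0
i=28: outside box; Z[28]=0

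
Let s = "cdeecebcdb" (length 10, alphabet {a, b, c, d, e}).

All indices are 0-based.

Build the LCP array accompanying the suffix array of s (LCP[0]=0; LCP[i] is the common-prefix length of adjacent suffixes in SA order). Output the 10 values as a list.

[0, 1, 0, 2, 1, 0, 1, 0, 1, 1]

sorted suffixes:
  #0 SA[0]=9  'b'
  #1 SA[1]=6  'bcdb'
  #2 SA[2]=7  'cdb'
  #3 SA[3]=0  'cdeecebcdb'
  #4 SA[4]=4  'cebcdb'
  #5 SA[5]=8  'db'
  #6 SA[6]=1  'deecebcdb'
  #7 SA[7]=5  'ebcdb'
  #8 SA[8]=3  'ecebcdb'
  #9 SA[9]=2  'eecebcdb'

SA = [9, 6, 7, 0, 4, 8, 1, 5, 3, 2]
[i] adj suffixes → lcp
  [1] 9/6 → 1 ('b')
  [2] 6/7 → 0 ('')
  [3] 7/0 → 2 ('cd')
  [4] 0/4 → 1 ('c')
  [5] 4/8 → 0 ('')
  [6] 8/1 → 1 ('d')
  [7] 1/5 → 0 ('')
  [8] 5/3 → 1 ('e')
  [9] 3/2 → 1 ('e')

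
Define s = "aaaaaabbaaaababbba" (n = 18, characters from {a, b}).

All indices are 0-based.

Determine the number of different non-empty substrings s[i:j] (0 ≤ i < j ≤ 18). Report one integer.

sorted suffixes:
  #0 SA[0]=17  'a'
  #1 SA[1]=0  'aaaaaabbaaaababbba'
  #2 SA[2]=1  'aaaaabbaaaababbba'
  #3 SA[3]=8  'aaaababbba'
  #4 SA[4]=2  'aaaabbaaaababbba'
  #5 SA[5]=9  'aaababbba'
  #6 SA[6]=3  'aaabbaaaababbba'
  #7 SA[7]=10  'aababbba'
  #8 SA[8]=4  'aabbaaaababbba'
  #9 SA[9]=11  'ababbba'
  #10 SA[10]=5  'abbaaaababbba'
  #11 SA[11]=13  'abbba'
  #12 SA[12]=16  'ba'
  #13 SA[13]=7  'baaaababbba'
  #14 SA[14]=12  'babbba'
  #15 SA[15]=15  'bba'
  #16 SA[16]=6  'bbaaaababbba'
  #17 SA[17]=14  'bbba'

SA = [17, 0, 1, 8, 2, 9, 3, 10, 4, 11, 5, 13, 16, 7, 12, 15, 6, 14]
[i] adj suffixes → lcp
  [1] 17/0 → 1 ('a')
  [2] 0/1 → 5 ('aaaaa')
  [3] 1/8 → 4 ('aaaa')
  [4] 8/2 → 5 ('aaaab')
  [5] 2/9 → 3 ('aaa')
  [6] 9/3 → 4 ('aaab')
  [7] 3/10 → 2 ('aa')
  [8] 10/4 → 3 ('aab')
  [9] 4/11 → 1 ('a')
  [10] 11/5 → 2 ('ab')
  [11] 5/13 → 3 ('abb')
  [12] 13/16 → 0 ('')
  [13] 16/7 → 2 ('ba')
  [14] 7/12 → 2 ('ba')
  [15] 12/15 → 1 ('b')
  [16] 15/6 → 3 ('bba')
  [17] 6/14 → 2 ('bb')

n(n+1)/2 = 18·19/2 = 171
Σ LCP = 0 + 1 + 5 + 4 + 5 + 3 + 4 + 2 + 3 + 1 + 2 + 3 + 0 + 2 + 2 + 1 + 3 + 2 = 43
distinct = 171 − 43 = 128

128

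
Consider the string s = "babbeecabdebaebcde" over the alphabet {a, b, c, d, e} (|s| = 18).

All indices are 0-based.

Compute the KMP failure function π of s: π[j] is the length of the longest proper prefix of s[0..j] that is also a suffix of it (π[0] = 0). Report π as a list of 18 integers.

π[0] = 0
j=1 s[j]='a': π[1]=0 (border '')
j=2 s[j]='b': π[2]=1 (border 'b')
j=3 s[j]='b': k: 1→0; π[3]=1 (border 'b')
j=4 s[j]='e': k: 1→0; π[4]=0 (border '')
j=5 s[j]='e': π[5]=0 (border '')
j=6 s[j]='c': π[6]=0 (border '')
j=7 s[j]='a': π[7]=0 (border '')
j=8 s[j]='b': π[8]=1 (border 'b')
j=9 s[j]='d': k: 1→0; π[9]=0 (border '')
j=10 s[j]='e': π[10]=0 (border '')
j=11 s[j]='b': π[11]=1 (border 'b')
j=12 s[j]='a': π[12]=2 (border 'ba')
j=13 s[j]='e': k: 2→0; π[13]=0 (border '')
j=14 s[j]='b': π[14]=1 (border 'b')
j=15 s[j]='c': k: 1→0; π[15]=0 (border '')
j=16 s[j]='d': π[16]=0 (border '')
j=17 s[j]='e': π[17]=0 (border '')

[0, 0, 1, 1, 0, 0, 0, 0, 1, 0, 0, 1, 2, 0, 1, 0, 0, 0]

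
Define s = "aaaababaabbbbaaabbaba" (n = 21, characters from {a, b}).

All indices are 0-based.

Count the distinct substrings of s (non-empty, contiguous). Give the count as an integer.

rank | idx | suffix
   0 |  20 | a
   1 |   0 | aaaababaabbbbaaabbaba
   2 |   1 | aaababaabbbbaaabbaba
   3 |  13 | aaabbaba
   4 |   2 | aababaabbbbaaabbaba
   5 |  14 | aabbaba
   6 |   7 | aabbbbaaabbaba
   7 |  18 | aba
   8 |   5 | abaabbbbaaabbaba
   9 |   3 | ababaabbbbaaabbaba
  10 |  15 | abbaba
  11 |   8 | abbbbaaabbaba
  12 |  19 | ba
  13 |  12 | baaabbaba
  14 |   6 | baabbbbaaabbaba
  15 |  17 | baba
  16 |   4 | babaabbbbaaabbaba
  17 |  11 | bbaaabbaba
  18 |  16 | bbaba
  19 |  10 | bbbaaabbaba
  20 |   9 | bbbbaaabbaba

SA = [20, 0, 1, 13, 2, 14, 7, 18, 5, 3, 15, 8, 19, 12, 6, 17, 4, 11, 16, 10, 9]
rank  pair      lcp
   1  s[20:],s[0:]  1  'a'
   2  s[0:],s[1:]  3  'aaa'
   3  s[1:],s[13:]  4  'aaab'
   4  s[13:],s[2:]  2  'aa'
   5  s[2:],s[14:]  3  'aab'
   6  s[14:],s[7:]  4  'aabb'
   7  s[7:],s[18:]  1  'a'
   8  s[18:],s[5:]  3  'aba'
   9  s[5:],s[3:]  3  'aba'
  10  s[3:],s[15:]  2  'ab'
  11  s[15:],s[8:]  3  'abb'
  12  s[8:],s[19:]  0  ''
  13  s[19:],s[12:]  2  'ba'
  14  s[12:],s[6:]  3  'baa'
  15  s[6:],s[17:]  2  'ba'
  16  s[17:],s[4:]  4  'baba'
  17  s[4:],s[11:]  1  'b'
  18  s[11:],s[16:]  3  'bba'
  19  s[16:],s[10:]  2  'bb'
  20  s[10:],s[9:]  3  'bbb'

n(n+1)/2 = 21·22/2 = 231
Σ LCP = 0 + 1 + 3 + 4 + 2 + 3 + 4 + 1 + 3 + 3 + 2 + 3 + 0 + 2 + 3 + 2 + 4 + 1 + 3 + 2 + 3 = 49
distinct = 231 − 49 = 182

182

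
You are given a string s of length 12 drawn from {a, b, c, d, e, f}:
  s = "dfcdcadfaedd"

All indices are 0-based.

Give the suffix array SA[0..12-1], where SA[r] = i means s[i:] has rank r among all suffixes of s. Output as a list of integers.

rank | idx | suffix
   0 |   5 | adfaedd
   1 |   8 | aedd
   2 |   4 | cadfaedd
   3 |   2 | cdcadfaedd
   4 |  11 | d
   5 |   3 | dcadfaedd
   6 |  10 | dd
   7 |   6 | dfaedd
   8 |   0 | dfcdcadfaedd
   9 |   9 | edd
  10 |   7 | faedd
  11 |   1 | fcdcadfaedd

[5, 8, 4, 2, 11, 3, 10, 6, 0, 9, 7, 1]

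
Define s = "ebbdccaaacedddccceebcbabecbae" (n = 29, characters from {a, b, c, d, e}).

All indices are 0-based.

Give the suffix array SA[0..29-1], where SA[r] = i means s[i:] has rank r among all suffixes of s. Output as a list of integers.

rank | idx | suffix
   0 |   6 | aaacedddccceebcbabecbae
   1 |   7 | aacedddccceebcbabecbae
   2 |  22 | abecbae
   3 |   8 | acedddccceebcbabecbae
   4 |  27 | ae
   5 |  21 | babecbae
   6 |  26 | bae
   7 |   1 | bbdccaaacedddccceebcbabecbae
   8 |  19 | bcbabecbae
   9 |   2 | bdccaaacedddccceebcbabecbae
  10 |  23 | becbae
  11 |   5 | caaacedddccceebcbabecbae
  12 |  20 | cbabecbae
  13 |  25 | cbae
  14 |   4 | ccaaacedddccceebcbabecbae
  15 |  14 | ccceebcbabecbae
  16 |  15 | cceebcbabecbae
  17 |   9 | cedddccceebcbabecbae
  18 |  16 | ceebcbabecbae
  19 |   3 | dccaaacedddccceebcbabecbae
  20 |  13 | dccceebcbabecbae
  21 |  12 | ddccceebcbabecbae
  22 |  11 | dddccceebcbabecbae
  23 |  28 | e
  24 |   0 | ebbdccaaacedddccceebcbabecbae
  25 |  18 | ebcbabecbae
  26 |  24 | ecbae
  27 |  10 | edddccceebcbabecbae
  28 |  17 | eebcbabecbae

[6, 7, 22, 8, 27, 21, 26, 1, 19, 2, 23, 5, 20, 25, 4, 14, 15, 9, 16, 3, 13, 12, 11, 28, 0, 18, 24, 10, 17]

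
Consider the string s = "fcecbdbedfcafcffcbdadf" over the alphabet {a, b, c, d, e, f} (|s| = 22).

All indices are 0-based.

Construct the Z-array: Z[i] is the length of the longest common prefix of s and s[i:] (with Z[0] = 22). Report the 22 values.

Z[0]=22
i=1: i≥r, start 0; Z[1]=0
i=2: i≥r, start 0; Z[2]=0
i=3: i≥r, start 0; Z[3]=0
i=4: i≥r, start 0; Z[4]=0
i=5: i≥r, start 0; Z[5]=0
i=6: i≥r, start 0; Z[6]=0
i=7: i≥r, start 0; Z[7]=0
i=8: i≥r, start 0; Z[8]=0
i=9: i≥r, start 0; Z[9]=2 scan→box=[9,11)
i=10: min(r-i=1, Z[1]=0)=0; Z[10]=0
i=11: i≥r, start 0; Z[11]=0
i=12: i≥r, start 0; Z[12]=2 scan→box=[12,14)
i=13: min(r-i=1, Z[1]=0)=0; Z[13]=0
i=14: i≥r, start 0; Z[14]=1 scan→box=[14,15)
i=15: i≥r, start 0; Z[15]=2 scan→box=[15,17)
i=16: min(r-i=1, Z[1]=0)=0; Z[16]=0
i=17: i≥r, start 0; Z[17]=0
i=18: i≥r, start 0; Z[18]=0
i=19: i≥r, start 0; Z[19]=0
i=20: i≥r, start 0; Z[20]=0
i=21: i≥r, start 0; Z[21]=1 scan→box=[21,22)

[22, 0, 0, 0, 0, 0, 0, 0, 0, 2, 0, 0, 2, 0, 1, 2, 0, 0, 0, 0, 0, 1]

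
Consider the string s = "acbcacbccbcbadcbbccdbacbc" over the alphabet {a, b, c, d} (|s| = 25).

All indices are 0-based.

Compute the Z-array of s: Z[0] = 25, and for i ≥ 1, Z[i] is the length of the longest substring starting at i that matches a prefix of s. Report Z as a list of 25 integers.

[25, 0, 0, 0, 4, 0, 0, 0, 0, 0, 0, 0, 1, 0, 0, 0, 0, 0, 0, 0, 0, 4, 0, 0, 0]

Z[0]=25
i=1: outside box; Z[1]=0
i=2: outside box; Z[2]=0
i=3: outside box; Z[3]=0
i=4: outside box; Z[4]=4 scan→box=[4,8)
i=5: min(r-i=3, Z[1]=0)=0; Z[5]=0
i=6: min(r-i=2, Z[2]=0)=0; Z[6]=0
i=7: min(r-i=1, Z[3]=0)=0; Z[7]=0
i=8: outside box; Z[8]=0
i=9: outside box; Z[9]=0
i=10: outside box; Z[10]=0
i=11: outside box; Z[11]=0
i=12: outside box; Z[12]=1 scan→box=[12,13)
i=13: outside box; Z[13]=0
i=14: outside box; Z[14]=0
i=15: outside box; Z[15]=0
i=16: outside box; Z[16]=0
i=17: outside box; Z[17]=0
i=18: outside box; Z[18]=0
i=19: outside box; Z[19]=0
i=20: outside box; Z[20]=0
i=21: outside box; Z[21]=4 scan→box=[21,25)
i=22: min(r-i=3, Z[1]=0)=0; Z[22]=0
i=23: min(r-i=2, Z[2]=0)=0; Z[23]=0
i=24: min(r-i=1, Z[3]=0)=0; Z[24]=0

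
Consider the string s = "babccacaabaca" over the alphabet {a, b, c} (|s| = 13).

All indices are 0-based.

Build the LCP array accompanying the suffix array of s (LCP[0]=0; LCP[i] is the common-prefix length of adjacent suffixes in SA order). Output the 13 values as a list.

[0, 1, 1, 2, 1, 3, 0, 2, 1, 0, 2, 2, 1]

rank→(start, suffix):
  0 → (12, 'a')
  1 → (7, 'aabaca')
  2 → (8, 'abaca')
  3 → (1, 'abccacaabaca')
  4 → (10, 'aca')
  5 → (5, 'acaabaca')
  6 → (0, 'babccacaabaca')
  7 → (9, 'baca')
  8 → (2, 'bccacaabaca')
  9 → (11, 'ca')
  10 → (6, 'caabaca')
  11 → (4, 'cacaabaca')
  12 → (3, 'ccacaabaca')

SA = [12, 7, 8, 1, 10, 5, 0, 9, 2, 11, 6, 4, 3]
rank  pair      lcp
   1  s[12:],s[7:]  1  'a'
   2  s[7:],s[8:]  1  'a'
   3  s[8:],s[1:]  2  'ab'
   4  s[1:],s[10:]  1  'a'
   5  s[10:],s[5:]  3  'aca'
   6  s[5:],s[0:]  0  ''
   7  s[0:],s[9:]  2  'ba'
   8  s[9:],s[2:]  1  'b'
   9  s[2:],s[11:]  0  ''
  10  s[11:],s[6:]  2  'ca'
  11  s[6:],s[4:]  2  'ca'
  12  s[4:],s[3:]  1  'c'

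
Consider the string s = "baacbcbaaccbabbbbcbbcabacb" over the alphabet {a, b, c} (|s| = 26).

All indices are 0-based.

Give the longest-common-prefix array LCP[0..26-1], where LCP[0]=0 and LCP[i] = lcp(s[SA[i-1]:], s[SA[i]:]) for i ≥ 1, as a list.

sorted suffixes:
  #0 SA[0]=1  'aacbcbaaccbabbbbcbbcabacb'
  #1 SA[1]=7  'aaccbabbbbcbbcabacb'
  #2 SA[2]=21  'abacb'
  #3 SA[3]=12  'abbbbcbbcabacb'
  #4 SA[4]=23  'acb'
  #5 SA[5]=2  'acbcbaaccbabbbbcbbcabacb'
  #6 SA[6]=8  'accbabbbbcbbcabacb'
  #7 SA[7]=25  'b'
  #8 SA[8]=0  'baacbcbaaccbabbbbcbbcabacb'
  #9 SA[9]=6  'baaccbabbbbcbbcabacb'
  #10 SA[10]=11  'babbbbcbbcabacb'
  #11 SA[11]=22  'bacb'
  #12 SA[12]=13  'bbbbcbbcabacb'
  #13 SA[13]=14  'bbbcbbcabacb'
  #14 SA[14]=18  'bbcabacb'
  #15 SA[15]=15  'bbcbbcabacb'
  #16 SA[16]=19  'bcabacb'
  #17 SA[17]=4  'bcbaaccbabbbbcbbcabacb'
  #18 SA[18]=16  'bcbbcabacb'
  #19 SA[19]=20  'cabacb'
  #20 SA[20]=24  'cb'
  #21 SA[21]=5  'cbaaccbabbbbcbbcabacb'
  #22 SA[22]=10  'cbabbbbcbbcabacb'
  #23 SA[23]=17  'cbbcabacb'
  #24 SA[24]=3  'cbcbaaccbabbbbcbbcabacb'
  #25 SA[25]=9  'ccbabbbbcbbcabacb'

SA = [1, 7, 21, 12, 23, 2, 8, 25, 0, 6, 11, 22, 13, 14, 18, 15, 19, 4, 16, 20, 24, 5, 10, 17, 3, 9]
i: (SA[i-1],SA[i]) lcp shared
  1: (1,7) 3 'aac'
  2: (7,21) 1 'a'
  3: (21,12) 2 'ab'
  4: (12,23) 1 'a'
  5: (23,2) 3 'acb'
  6: (2,8) 2 'ac'
  7: (8,25) 0 ''
  8: (25,0) 1 'b'
  9: (0,6) 4 'baac'
  10: (6,11) 2 'ba'
  11: (11,22) 2 'ba'
  12: (22,13) 1 'b'
  13: (13,14) 3 'bbb'
  14: (14,18) 2 'bb'
  15: (18,15) 3 'bbc'
  16: (15,19) 1 'b'
  17: (19,4) 2 'bc'
  18: (4,16) 3 'bcb'
  19: (16,20) 0 ''
  20: (20,24) 1 'c'
  21: (24,5) 2 'cb'
  22: (5,10) 3 'cba'
  23: (10,17) 2 'cb'
  24: (17,3) 2 'cb'
  25: (3,9) 1 'c'

[0, 3, 1, 2, 1, 3, 2, 0, 1, 4, 2, 2, 1, 3, 2, 3, 1, 2, 3, 0, 1, 2, 3, 2, 2, 1]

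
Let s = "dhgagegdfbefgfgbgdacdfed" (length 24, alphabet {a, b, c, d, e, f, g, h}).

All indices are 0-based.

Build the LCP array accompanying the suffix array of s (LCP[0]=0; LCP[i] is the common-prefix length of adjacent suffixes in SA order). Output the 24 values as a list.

sorted suffixes:
  #0 SA[0]=18  'acdfed'
  #1 SA[1]=3  'agegdfbefgfgbgdacdfed'
  #2 SA[2]=9  'befgfgbgdacdfed'
  #3 SA[3]=15  'bgdacdfed'
  #4 SA[4]=19  'cdfed'
  #5 SA[5]=23  'd'
  #6 SA[6]=17  'dacdfed'
  #7 SA[7]=7  'dfbefgfgbgdacdfed'
  #8 SA[8]=20  'dfed'
  #9 SA[9]=0  'dhgagegdfbefgfgbgdacdfed'
  #10 SA[10]=22  'ed'
  #11 SA[11]=10  'efgfgbgdacdfed'
  #12 SA[12]=5  'egdfbefgfgbgdacdfed'
  #13 SA[13]=8  'fbefgfgbgdacdfed'
  #14 SA[14]=21  'fed'
  #15 SA[15]=13  'fgbgdacdfed'
  #16 SA[16]=11  'fgfgbgdacdfed'
  #17 SA[17]=2  'gagegdfbefgfgbgdacdfed'
  #18 SA[18]=14  'gbgdacdfed'
  #19 SA[19]=16  'gdacdfed'
  #20 SA[20]=6  'gdfbefgfgbgdacdfed'
  #21 SA[21]=4  'gegdfbefgfgbgdacdfed'
  #22 SA[22]=12  'gfgbgdacdfed'
  #23 SA[23]=1  'hgagegdfbefgfgbgdacdfed'

SA = [18, 3, 9, 15, 19, 23, 17, 7, 20, 0, 22, 10, 5, 8, 21, 13, 11, 2, 14, 16, 6, 4, 12, 1]
[i] adj suffixes → lcp
  [1] 18/3 → 1 ('a')
  [2] 3/9 → 0 ('')
  [3] 9/15 → 1 ('b')
  [4] 15/19 → 0 ('')
  [5] 19/23 → 0 ('')
  [6] 23/17 → 1 ('d')
  [7] 17/7 → 1 ('d')
  [8] 7/20 → 2 ('df')
  [9] 20/0 → 1 ('d')
  [10] 0/22 → 0 ('')
  [11] 22/10 → 1 ('e')
  [12] 10/5 → 1 ('e')
  [13] 5/8 → 0 ('')
  [14] 8/21 → 1 ('f')
  [15] 21/13 → 1 ('f')
  [16] 13/11 → 2 ('fg')
  [17] 11/2 → 0 ('')
  [18] 2/14 → 1 ('g')
  [19] 14/16 → 1 ('g')
  [20] 16/6 → 2 ('gd')
  [21] 6/4 → 1 ('g')
  [22] 4/12 → 1 ('g')
  [23] 12/1 → 0 ('')

[0, 1, 0, 1, 0, 0, 1, 1, 2, 1, 0, 1, 1, 0, 1, 1, 2, 0, 1, 1, 2, 1, 1, 0]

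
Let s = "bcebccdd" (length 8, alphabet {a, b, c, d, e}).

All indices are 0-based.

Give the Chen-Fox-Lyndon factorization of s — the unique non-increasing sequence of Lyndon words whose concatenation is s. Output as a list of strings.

["bce", "bccdd"]

emit factor 1: 'bce' (i=0, period=3)
emit factor 2: 'bccdd' (i=3, period=5)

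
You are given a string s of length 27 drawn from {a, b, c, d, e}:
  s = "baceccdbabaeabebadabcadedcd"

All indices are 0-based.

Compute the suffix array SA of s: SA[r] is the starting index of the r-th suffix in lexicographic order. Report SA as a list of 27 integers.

sorted suffixes:
  #0 SA[0]=8  'abaeabebadabcadedcd'
  #1 SA[1]=18  'abcadedcd'
  #2 SA[2]=12  'abebadabcadedcd'
  #3 SA[3]=1  'aceccdbabaeabebadabcadedcd'
  #4 SA[4]=16  'adabcadedcd'
  #5 SA[5]=21  'adedcd'
  #6 SA[6]=10  'aeabebadabcadedcd'
  #7 SA[7]=7  'babaeabebadabcadedcd'
  #8 SA[8]=0  'baceccdbabaeabebadabcadedcd'
  #9 SA[9]=15  'badabcadedcd'
  #10 SA[10]=9  'baeabebadabcadedcd'
  #11 SA[11]=19  'bcadedcd'
  #12 SA[12]=13  'bebadabcadedcd'
  #13 SA[13]=20  'cadedcd'
  #14 SA[14]=4  'ccdbabaeabebadabcadedcd'
  #15 SA[15]=25  'cd'
  #16 SA[16]=5  'cdbabaeabebadabcadedcd'
  #17 SA[17]=2  'ceccdbabaeabebadabcadedcd'
  #18 SA[18]=26  'd'
  #19 SA[19]=17  'dabcadedcd'
  #20 SA[20]=6  'dbabaeabebadabcadedcd'
  #21 SA[21]=24  'dcd'
  #22 SA[22]=22  'dedcd'
  #23 SA[23]=11  'eabebadabcadedcd'
  #24 SA[24]=14  'ebadabcadedcd'
  #25 SA[25]=3  'eccdbabaeabebadabcadedcd'
  #26 SA[26]=23  'edcd'

[8, 18, 12, 1, 16, 21, 10, 7, 0, 15, 9, 19, 13, 20, 4, 25, 5, 2, 26, 17, 6, 24, 22, 11, 14, 3, 23]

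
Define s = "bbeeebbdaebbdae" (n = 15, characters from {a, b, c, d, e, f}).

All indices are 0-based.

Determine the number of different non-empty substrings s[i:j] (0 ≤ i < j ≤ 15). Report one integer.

92

rank | idx | suffix
   0 |  13 | ae
   1 |   8 | aebbdae
   2 |  10 | bbdae
   3 |   5 | bbdaebbdae
   4 |   0 | bbeeebbdaebbdae
   5 |  11 | bdae
   6 |   6 | bdaebbdae
   7 |   1 | beeebbdaebbdae
   8 |  12 | dae
   9 |   7 | daebbdae
  10 |  14 | e
  11 |   9 | ebbdae
  12 |   4 | ebbdaebbdae
  13 |   3 | eebbdaebbdae
  14 |   2 | eeebbdaebbdae

SA = [13, 8, 10, 5, 0, 11, 6, 1, 12, 7, 14, 9, 4, 3, 2]
rank  pair      lcp
   1  s[13:],s[8:]  2  'ae'
   2  s[8:],s[10:]  0  ''
   3  s[10:],s[5:]  5  'bbdae'
   4  s[5:],s[0:]  2  'bb'
   5  s[0:],s[11:]  1  'b'
   6  s[11:],s[6:]  4  'bdae'
   7  s[6:],s[1:]  1  'b'
   8  s[1:],s[12:]  0  ''
   9  s[12:],s[7:]  3  'dae'
  10  s[7:],s[14:]  0  ''
  11  s[14:],s[9:]  1  'e'
  12  s[9:],s[4:]  6  'ebbdae'
  13  s[4:],s[3:]  1  'e'
  14  s[3:],s[2:]  2  'ee'

n(n+1)/2 = 15·16/2 = 120
Σ LCP = 0 + 2 + 0 + 5 + 2 + 1 + 4 + 1 + 0 + 3 + 0 + 1 + 6 + 1 + 2 = 28
distinct = 120 − 28 = 92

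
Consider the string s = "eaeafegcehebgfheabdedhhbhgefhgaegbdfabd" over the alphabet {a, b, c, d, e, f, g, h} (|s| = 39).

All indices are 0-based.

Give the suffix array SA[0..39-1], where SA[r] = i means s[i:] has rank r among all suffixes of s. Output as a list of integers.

[36, 16, 1, 30, 3, 37, 17, 33, 11, 23, 7, 38, 18, 34, 20, 15, 0, 2, 10, 19, 26, 31, 5, 8, 35, 4, 13, 27, 29, 32, 6, 25, 12, 22, 14, 9, 28, 24, 21]

sorted suffixes:
  #0 SA[0]=36  'abd'
  #1 SA[1]=16  'abdedhhbhgefhgaegbdfabd'
  #2 SA[2]=1  'aeafegcehebgfheabdedhhbhgefhgaegbdfabd'
  #3 SA[3]=30  'aegbdfabd'
  #4 SA[4]=3  'afegcehebgfheabdedhhbhgefhgaegbdfabd'
  #5 SA[5]=37  'bd'
  #6 SA[6]=17  'bdedhhbhgefhgaegbdfabd'
  #7 SA[7]=33  'bdfabd'
  #8 SA[8]=11  'bgfheabdedhhbhgefhgaegbdfabd'
  #9 SA[9]=23  'bhgefhgaegbdfabd'
  #10 SA[10]=7  'cehebgfheabdedhhbhgefhgaegbdfabd'
  #11 SA[11]=38  'd'
  #12 SA[12]=18  'dedhhbhgefhgaegbdfabd'
  #13 SA[13]=34  'dfabd'
  #14 SA[14]=20  'dhhbhgefhgaegbdfabd'
  #15 SA[15]=15  'eabdedhhbhgefhgaegbdfabd'
  #16 SA[16]=0  'eaeafegcehebgfheabdedhhbhgefhgaegbdfabd'
  #17 SA[17]=2  'eafegcehebgfheabdedhhbhgefhgaegbdfabd'
  #18 SA[18]=10  'ebgfheabdedhhbhgefhgaegbdfabd'
  #19 SA[19]=19  'edhhbhgefhgaegbdfabd'
  #20 SA[20]=26  'efhgaegbdfabd'
  #21 SA[21]=31  'egbdfabd'
  #22 SA[22]=5  'egcehebgfheabdedhhbhgefhgaegbdfabd'
  #23 SA[23]=8  'ehebgfheabdedhhbhgefhgaegbdfabd'
  #24 SA[24]=35  'fabd'
  #25 SA[25]=4  'fegcehebgfheabdedhhbhgefhgaegbdfabd'
  #26 SA[26]=13  'fheabdedhhbhgefhgaegbdfabd'
  #27 SA[27]=27  'fhgaegbdfabd'
  #28 SA[28]=29  'gaegbdfabd'
  #29 SA[29]=32  'gbdfabd'
  #30 SA[30]=6  'gcehebgfheabdedhhbhgefhgaegbdfabd'
  #31 SA[31]=25  'gefhgaegbdfabd'
  #32 SA[32]=12  'gfheabdedhhbhgefhgaegbdfabd'
  #33 SA[33]=22  'hbhgefhgaegbdfabd'
  #34 SA[34]=14  'heabdedhhbhgefhgaegbdfabd'
  #35 SA[35]=9  'hebgfheabdedhhbhgefhgaegbdfabd'
  #36 SA[36]=28  'hgaegbdfabd'
  #37 SA[37]=24  'hgefhgaegbdfabd'
  #38 SA[38]=21  'hhbhgefhgaegbdfabd'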